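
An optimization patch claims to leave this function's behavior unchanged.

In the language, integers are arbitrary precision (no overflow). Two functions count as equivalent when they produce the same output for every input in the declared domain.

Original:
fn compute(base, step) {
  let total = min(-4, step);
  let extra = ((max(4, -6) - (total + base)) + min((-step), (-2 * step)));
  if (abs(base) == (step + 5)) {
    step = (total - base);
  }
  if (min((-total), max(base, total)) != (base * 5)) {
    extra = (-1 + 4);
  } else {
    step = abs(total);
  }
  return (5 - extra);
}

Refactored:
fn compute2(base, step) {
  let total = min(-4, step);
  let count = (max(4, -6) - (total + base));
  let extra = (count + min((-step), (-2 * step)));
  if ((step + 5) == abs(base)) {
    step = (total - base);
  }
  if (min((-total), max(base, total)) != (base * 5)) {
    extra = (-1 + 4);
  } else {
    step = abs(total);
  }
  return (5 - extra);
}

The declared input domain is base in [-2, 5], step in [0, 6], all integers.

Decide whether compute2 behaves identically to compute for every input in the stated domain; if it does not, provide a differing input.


The two versions differ — the changes include statement counts differ, local variable names differ.
As a probe, take base=4, step=0: compute runs total = -4; extra = 4; (abs(base) == (step + 5)) -> false; (min((-total), max(base, total)) != (base * 5)) -> true; extra = 3; return 2; compute2 runs total = -4; count = 4; extra = 4; ((step + 5) == abs(base)) -> false; (min((-total), max(base, total)) != (base * 5)) -> true; extra = 3; return 2; both end at 2.
Across all 56 domain points the two functions coincide.
verdict: equivalent


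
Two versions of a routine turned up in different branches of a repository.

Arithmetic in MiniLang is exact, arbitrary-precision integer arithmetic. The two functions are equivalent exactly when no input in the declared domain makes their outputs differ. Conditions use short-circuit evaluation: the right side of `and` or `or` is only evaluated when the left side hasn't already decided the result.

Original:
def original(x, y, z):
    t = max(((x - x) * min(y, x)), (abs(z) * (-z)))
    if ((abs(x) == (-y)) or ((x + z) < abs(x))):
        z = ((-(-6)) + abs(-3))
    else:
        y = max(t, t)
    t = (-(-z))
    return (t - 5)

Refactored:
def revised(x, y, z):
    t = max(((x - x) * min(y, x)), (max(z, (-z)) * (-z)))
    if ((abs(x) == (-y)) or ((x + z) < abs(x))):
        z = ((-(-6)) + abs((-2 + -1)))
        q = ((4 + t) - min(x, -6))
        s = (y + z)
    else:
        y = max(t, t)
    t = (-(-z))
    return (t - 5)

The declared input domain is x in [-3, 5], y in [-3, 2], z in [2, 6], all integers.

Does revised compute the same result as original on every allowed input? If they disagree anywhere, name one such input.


The two are interchangeable: local variable names differ, and min/max/abs usage differs, and statement counts differ, and constant usage differs, and arithmetic usage differs, and every declared input agrees.
Tracing x=1, y=-1, z=4: original: t becomes 0; next ((abs(x) == (-y)) or ((x + z) < abs(x))) evaluates to true; next z becomes 9; next t becomes 9; next final value 4 | revised: t becomes 0; next ((abs(x) == (-y)) or ((x + z) < abs(x))) evaluates to true; next z becomes 9; next q becomes 10; next s becomes 8; next t becomes 9; next final value 4 — matching result 4.
Across all 270 domain points the two functions coincide.
verdict: equivalent


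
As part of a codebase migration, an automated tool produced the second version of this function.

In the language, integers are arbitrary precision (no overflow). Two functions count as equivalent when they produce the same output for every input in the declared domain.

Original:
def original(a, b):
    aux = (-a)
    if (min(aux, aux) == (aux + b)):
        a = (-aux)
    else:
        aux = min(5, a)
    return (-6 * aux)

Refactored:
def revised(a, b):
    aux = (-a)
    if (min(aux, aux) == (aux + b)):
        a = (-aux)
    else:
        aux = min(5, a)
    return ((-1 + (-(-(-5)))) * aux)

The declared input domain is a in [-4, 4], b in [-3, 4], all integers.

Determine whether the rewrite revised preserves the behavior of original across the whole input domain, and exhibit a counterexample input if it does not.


The two are interchangeable: arithmetic usage differs; also constant usage differs, and every declared input agrees.
Spot check at a=4, b=4 — original: aux becomes -4; next (min(aux, aux) == (aux + b)) evaluates to false; next aux becomes 4; next final value -24. revised: aux becomes -4; next (min(aux, aux) == (aux + b)) evaluates to false; next aux becomes 4; next final value -24. Both give -24.
Sweeping the whole domain (72 inputs) finds no disagreement.
verdict: equivalent


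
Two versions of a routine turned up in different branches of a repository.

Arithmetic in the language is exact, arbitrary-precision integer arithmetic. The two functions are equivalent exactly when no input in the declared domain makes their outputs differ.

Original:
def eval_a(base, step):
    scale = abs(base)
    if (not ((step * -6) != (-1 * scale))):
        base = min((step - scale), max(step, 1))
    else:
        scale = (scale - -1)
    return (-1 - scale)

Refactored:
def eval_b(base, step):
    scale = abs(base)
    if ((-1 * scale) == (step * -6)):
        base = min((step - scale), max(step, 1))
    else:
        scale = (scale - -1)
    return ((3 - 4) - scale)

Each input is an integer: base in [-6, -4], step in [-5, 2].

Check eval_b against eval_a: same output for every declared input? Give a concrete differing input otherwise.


Side by side, the visible changes include: constant usage differs, and comparison usage differs, and arithmetic usage differs, and boolean connective usage differs.
As a probe, take base=-6, step=-4: eval_a runs scale = 6; (not ((step * -6) != (-1 * scale))) -> false; scale = 7; return -8; eval_b runs scale = 6; ((-1 * scale) == (step * -6)) -> false; scale = 7; return -8; both end at -8.
An exhaustive pass over the 24 declared inputs shows identical outputs.
verdict: equivalent


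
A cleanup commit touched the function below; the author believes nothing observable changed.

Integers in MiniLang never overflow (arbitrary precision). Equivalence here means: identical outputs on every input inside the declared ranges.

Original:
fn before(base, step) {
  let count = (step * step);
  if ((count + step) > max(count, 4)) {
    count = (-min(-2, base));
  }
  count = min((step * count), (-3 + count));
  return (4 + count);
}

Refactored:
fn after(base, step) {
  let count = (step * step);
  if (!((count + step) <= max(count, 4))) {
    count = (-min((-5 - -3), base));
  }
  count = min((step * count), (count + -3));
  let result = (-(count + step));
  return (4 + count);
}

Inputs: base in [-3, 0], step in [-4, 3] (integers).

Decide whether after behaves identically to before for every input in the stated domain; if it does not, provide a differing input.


This is a faithful refactor — comparison usage differs, boolean connective usage differs, arithmetic usage differs, local variable names differ, constant usage differs, statement counts differ, but the computed results match everywhere.
Spot check at base=-1, step=1 — before: count becomes 1; next ((count + step) > max(count, 4)) evaluates to false; next count becomes -2; next final value 2. after: count becomes 1; next (!((count + step) <= max(count, 4))) evaluates to false; next count becomes -2; next result becomes 1; next final value 2. Both give 2.
Every one of the 32 inputs gives matching results.
verdict: equivalent


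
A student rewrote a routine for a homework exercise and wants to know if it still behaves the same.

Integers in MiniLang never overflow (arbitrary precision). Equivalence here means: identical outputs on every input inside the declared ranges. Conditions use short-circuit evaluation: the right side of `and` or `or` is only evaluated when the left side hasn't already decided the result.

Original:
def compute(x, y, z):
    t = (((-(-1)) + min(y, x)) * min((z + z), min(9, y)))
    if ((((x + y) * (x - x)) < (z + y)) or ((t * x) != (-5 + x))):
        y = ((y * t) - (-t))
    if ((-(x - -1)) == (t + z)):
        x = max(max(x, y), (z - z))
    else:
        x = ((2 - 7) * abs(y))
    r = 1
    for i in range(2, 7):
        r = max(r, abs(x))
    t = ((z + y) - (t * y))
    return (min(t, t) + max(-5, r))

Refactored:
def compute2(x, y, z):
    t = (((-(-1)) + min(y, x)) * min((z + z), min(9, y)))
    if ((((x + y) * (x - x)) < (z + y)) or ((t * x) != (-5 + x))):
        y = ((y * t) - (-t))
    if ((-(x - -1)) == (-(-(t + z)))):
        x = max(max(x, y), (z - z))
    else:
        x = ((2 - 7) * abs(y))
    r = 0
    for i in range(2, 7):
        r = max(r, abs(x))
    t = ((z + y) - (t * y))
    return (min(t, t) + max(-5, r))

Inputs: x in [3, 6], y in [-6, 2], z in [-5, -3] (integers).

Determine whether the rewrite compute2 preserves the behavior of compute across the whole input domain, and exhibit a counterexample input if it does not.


At x=3, y=-1, z=-5: compute gives -4, compute2 gives -5.
verdict: not equivalent; witness: x=3, y=-1, z=-5


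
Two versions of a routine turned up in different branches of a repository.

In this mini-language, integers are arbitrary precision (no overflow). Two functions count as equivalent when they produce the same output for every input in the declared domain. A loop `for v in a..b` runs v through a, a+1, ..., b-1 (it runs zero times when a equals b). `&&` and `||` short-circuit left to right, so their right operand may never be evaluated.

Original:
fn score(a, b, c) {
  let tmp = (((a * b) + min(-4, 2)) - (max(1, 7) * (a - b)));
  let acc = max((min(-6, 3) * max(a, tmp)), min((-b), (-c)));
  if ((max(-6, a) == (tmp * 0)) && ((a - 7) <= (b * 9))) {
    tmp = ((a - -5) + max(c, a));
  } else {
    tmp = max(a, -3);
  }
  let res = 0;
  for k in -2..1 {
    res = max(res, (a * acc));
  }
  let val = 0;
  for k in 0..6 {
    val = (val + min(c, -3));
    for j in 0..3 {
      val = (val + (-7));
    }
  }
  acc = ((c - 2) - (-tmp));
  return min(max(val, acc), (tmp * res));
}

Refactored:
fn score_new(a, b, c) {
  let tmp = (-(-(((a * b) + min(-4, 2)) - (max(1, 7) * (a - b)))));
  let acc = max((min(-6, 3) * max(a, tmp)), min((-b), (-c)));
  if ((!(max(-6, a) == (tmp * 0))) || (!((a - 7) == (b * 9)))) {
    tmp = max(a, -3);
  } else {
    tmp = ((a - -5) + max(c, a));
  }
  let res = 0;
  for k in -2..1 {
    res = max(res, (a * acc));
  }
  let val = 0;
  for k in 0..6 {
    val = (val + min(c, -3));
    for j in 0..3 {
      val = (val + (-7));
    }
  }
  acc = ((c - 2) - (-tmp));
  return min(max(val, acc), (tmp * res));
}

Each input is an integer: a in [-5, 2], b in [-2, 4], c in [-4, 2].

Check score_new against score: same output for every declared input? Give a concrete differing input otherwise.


Consider the input a=0, b=0, c=-4.
score: tmp := -4 | acc := 0 | ((max(-6, a) == (tmp * 0)) && ((a - 7) <= (b * 9))): true | tmp := 5 | res := 0 | iter k=-2: | res := 0 | iter k=-1: | res := 0 | iter k=0: | res := 0 | val := 0 | iter k=0: | val := -4 | iter j=0: | val := -11 | iter j=1: | val := -18 | iter j=2: | val := -25 | iter k=1: | val := -29 | iter j=0: | val := -36 | iter j=1: | val := -43 | iter j=2: | val := -50 | iter k=2: | val := -54 | iter j=0: | val := -61 | iter j=1: | val := -68 | iter j=2: | val := -75 | iter k=3: | val := -79 | iter j=0: | val := -86 | iter j=1: | val := -93 | iter j=2: | val := -100 | iter k=4: | val := -104 | iter j=0: | val := -111 | iter j=1: | val := -118 | iter j=2: | val := -125 | iter k=5: | val := -129 | iter j=0: | val := -136 | iter j=1: | val := -143 | iter j=2: | val := -150 | acc := -1 | result -1
score_new: tmp := -4 | acc := 0 | ((!(max(-6, a) == (tmp * 0))) || (!((a - 7) == (b * 9)))): true | tmp := 0 | res := 0 | iter k=-2: | res := 0 | iter k=-1: | res := 0 | iter k=0: | res := 0 | val := 0 | iter k=0: | val := -4 | iter j=0: | val := -11 | iter j=1: | val := -18 | iter j=2: | val := -25 | iter k=1: | val := -29 | iter j=0: | val := -36 | iter j=1: | val := -43 | iter j=2: | val := -50 | iter k=2: | val := -54 | iter j=0: | val := -61 | iter j=1: | val := -68 | iter j=2: | val := -75 | iter k=3: | val := -79 | iter j=0: | val := -86 | iter j=1: | val := -93 | iter j=2: | val := -100 | iter k=4: | val := -104 | iter j=0: | val := -111 | iter j=1: | val := -118 | iter j=2: | val := -125 | iter k=5: | val := -129 | iter j=0: | val := -136 | iter j=1: | val := -143 | iter j=2: | val := -150 | acc := -6 | result -6
-1 != -6, so the rewrite changes behavior.
verdict: not equivalent; witness: a=0, b=0, c=-4


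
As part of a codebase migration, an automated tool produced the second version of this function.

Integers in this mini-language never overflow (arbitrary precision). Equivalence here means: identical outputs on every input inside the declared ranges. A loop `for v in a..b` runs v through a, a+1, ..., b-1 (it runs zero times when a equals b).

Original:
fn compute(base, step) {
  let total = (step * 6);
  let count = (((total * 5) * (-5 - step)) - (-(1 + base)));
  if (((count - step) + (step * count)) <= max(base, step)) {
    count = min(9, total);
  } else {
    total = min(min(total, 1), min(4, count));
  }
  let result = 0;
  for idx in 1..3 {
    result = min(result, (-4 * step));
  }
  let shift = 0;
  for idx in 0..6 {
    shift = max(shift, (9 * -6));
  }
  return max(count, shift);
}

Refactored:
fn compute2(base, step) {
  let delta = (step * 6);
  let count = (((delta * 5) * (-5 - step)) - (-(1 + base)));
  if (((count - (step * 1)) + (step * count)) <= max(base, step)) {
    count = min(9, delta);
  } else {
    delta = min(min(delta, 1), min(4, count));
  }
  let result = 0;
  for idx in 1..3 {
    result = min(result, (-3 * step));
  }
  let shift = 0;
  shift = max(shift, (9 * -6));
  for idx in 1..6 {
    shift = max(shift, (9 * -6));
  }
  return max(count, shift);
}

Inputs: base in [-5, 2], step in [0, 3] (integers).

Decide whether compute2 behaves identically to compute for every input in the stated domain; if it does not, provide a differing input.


Equivalent. The one real change (`-4` became `-3`) has no effect anywhere in the declared ranges.
Checked all 32 inputs in the declared domain: the outputs agree on every one.
One worked example (base=0, step=1) — compute: total := 6 | count := -179 | (((count - step) + (step * count)) <= max(base, step)): true | count := 6 | result := 0 | iter idx=1: | result := -4 | iter idx=2: | result := -4 | shift := 0 | iter idx=0: | shift := 0 | iter idx=1: | shift := 0 | iter idx=2: | shift := 0 | iter idx=3: | shift := 0 | iter idx=4: | shift := 0 | iter idx=5: | shift := 0 | result 6; compute2: delta := 6 | count := -179 | (((count - (step * 1)) + (step * count)) <= max(base, step)): true | count := 6 | result := 0 | iter idx=1: | result := -3 | iter idx=2: | result := -3 | shift := 0 | shift := 0 | iter idx=1: | shift := 0 | iter idx=2: | shift := 0 | iter idx=3: | shift := 0 | iter idx=4: | shift := 0 | iter idx=5: | shift := 0 | result 6; agreement on 6.
verdict: equivalent


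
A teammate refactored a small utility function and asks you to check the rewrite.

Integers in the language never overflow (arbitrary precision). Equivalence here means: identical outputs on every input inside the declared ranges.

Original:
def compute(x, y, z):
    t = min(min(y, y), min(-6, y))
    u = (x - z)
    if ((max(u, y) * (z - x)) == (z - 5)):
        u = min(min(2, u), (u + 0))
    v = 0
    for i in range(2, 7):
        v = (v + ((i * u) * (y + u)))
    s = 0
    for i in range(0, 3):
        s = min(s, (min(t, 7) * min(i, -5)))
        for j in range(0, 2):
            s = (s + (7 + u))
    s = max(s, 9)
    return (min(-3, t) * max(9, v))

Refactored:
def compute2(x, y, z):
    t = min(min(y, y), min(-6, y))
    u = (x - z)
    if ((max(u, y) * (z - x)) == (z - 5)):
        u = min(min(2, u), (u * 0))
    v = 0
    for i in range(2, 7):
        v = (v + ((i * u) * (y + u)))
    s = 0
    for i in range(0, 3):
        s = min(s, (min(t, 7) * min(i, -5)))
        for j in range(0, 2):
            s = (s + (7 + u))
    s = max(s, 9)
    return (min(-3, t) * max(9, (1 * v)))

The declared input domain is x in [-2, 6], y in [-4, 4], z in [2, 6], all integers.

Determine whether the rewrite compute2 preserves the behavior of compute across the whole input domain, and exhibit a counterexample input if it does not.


Run the pair on x=3, y=3, z=2.
compute: t = -6; u = 1; ((max(u, y) * (z - x)) == (z - 5)) -> true; u = 1; v = 0; [i=2]; v = 8; [i=3]; v = 20; [i=4]; v = 36; [i=5]; v = 56; [i=6]; v = 80; s = 0; [i=0]; s = 0; [j=0]; s = 8; [j=1]; s = 16; [i=1]; s = 16; [j=0]; s = 24; [j=1]; s = 32; [i=2]; s = 30; [j=0]; s = 38; [j=1]; s = 46; s = 46; return -480
compute2: t = -6; u = 1; ((max(u, y) * (z - x)) == (z - 5)) -> true; u = 0; v = 0; [i=2]; v = 0; [i=3]; v = 0; [i=4]; v = 0; [i=5]; v = 0; [i=6]; v = 0; s = 0; [i=0]; s = 0; [j=0]; s = 7; [j=1]; s = 14; [i=1]; s = 14; [j=0]; s = 21; [j=1]; s = 28; [i=2]; s = 28; [j=0]; s = 35; [j=1]; s = 42; s = 42; return -54
-480 vs -54 — the two versions disagree here.
verdict: not equivalent; witness: x=3, y=3, z=2


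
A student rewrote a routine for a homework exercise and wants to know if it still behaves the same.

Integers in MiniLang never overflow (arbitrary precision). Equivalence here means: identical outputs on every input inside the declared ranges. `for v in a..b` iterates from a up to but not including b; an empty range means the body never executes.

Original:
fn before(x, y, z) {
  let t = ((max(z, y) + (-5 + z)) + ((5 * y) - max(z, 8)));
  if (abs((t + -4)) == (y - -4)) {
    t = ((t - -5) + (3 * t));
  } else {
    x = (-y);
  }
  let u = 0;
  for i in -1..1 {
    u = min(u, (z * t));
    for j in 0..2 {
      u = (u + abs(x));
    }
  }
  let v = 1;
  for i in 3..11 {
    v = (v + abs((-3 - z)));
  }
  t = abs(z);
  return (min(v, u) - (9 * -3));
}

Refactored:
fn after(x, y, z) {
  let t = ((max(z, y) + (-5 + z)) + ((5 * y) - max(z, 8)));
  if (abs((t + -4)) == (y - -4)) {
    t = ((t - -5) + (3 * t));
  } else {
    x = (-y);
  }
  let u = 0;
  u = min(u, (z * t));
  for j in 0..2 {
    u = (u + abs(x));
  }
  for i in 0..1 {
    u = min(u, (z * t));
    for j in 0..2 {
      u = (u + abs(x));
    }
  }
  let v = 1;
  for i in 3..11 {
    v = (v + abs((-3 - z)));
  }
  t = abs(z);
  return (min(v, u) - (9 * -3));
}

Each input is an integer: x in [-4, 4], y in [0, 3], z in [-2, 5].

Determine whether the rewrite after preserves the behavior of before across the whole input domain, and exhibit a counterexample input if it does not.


This is a faithful refactor — arithmetic usage differs; statement counts differ; loop structure differs; min/max/abs usage differs, but the computed results match everywhere.
Spot check at x=-1, y=2, z=1 — before: t=0, then (abs((t + -4)) == (y - -4)) is false, then x=-2, then u=0, then (i=-1), then u=0, then (j=0), then u=2, then (j=1), then u=4, then (i=0), then u=0, then (j=0), then u=2, then (j=1), then u=4, then v=1, then (i=3), then v=5, then (i=4), then v=9, then (i=5), then v=13, then (i=6), then v=17, then (i=7), then v=21, then (i=8), then v=25, then (i=9), then v=29, then (i=10), then v=33, then t=1, then returns 31. after: t=0, then (abs((t + -4)) == (y - -4)) is false, then x=-2, then u=0, then u=0, then (j=0), then u=2, then (j=1), then u=4, then (i=0), then u=0, then (j=0), then u=2, then (j=1), then u=4, then v=1, then (i=3), then v=5, then (i=4), then v=9, then (i=5), then v=13, then (i=6), then v=17, then (i=7), then v=21, then (i=8), then v=25, then (i=9), then v=29, then (i=10), then v=33, then t=1, then returns 31. Both give 31.
Across all 288 domain points the two functions coincide.
verdict: equivalent


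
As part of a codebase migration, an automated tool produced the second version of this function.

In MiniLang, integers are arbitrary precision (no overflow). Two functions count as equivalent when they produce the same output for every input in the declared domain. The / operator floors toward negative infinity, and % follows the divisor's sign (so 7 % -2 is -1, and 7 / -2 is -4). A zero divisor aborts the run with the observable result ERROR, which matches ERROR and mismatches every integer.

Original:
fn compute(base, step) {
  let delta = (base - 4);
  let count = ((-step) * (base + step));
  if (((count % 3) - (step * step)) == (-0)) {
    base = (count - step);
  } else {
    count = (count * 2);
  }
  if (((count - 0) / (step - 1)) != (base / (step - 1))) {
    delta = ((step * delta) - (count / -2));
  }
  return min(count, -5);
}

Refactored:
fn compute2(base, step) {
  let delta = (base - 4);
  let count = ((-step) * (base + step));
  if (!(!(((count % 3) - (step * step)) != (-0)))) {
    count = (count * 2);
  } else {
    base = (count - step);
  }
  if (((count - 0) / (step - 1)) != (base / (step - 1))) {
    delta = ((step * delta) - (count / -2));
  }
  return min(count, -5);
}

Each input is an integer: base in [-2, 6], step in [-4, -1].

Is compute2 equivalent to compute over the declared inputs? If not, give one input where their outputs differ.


Reading the diff, among the changes: boolean connective usage differs, plus comparison usage differs.
Spot check at base=1, step=-2 — compute: delta = -3; count = -2; (((count % 3) - (step * step)) == (-0)) -> false; count = -4; (((count - 0) / (step - 1)) != (base / (step - 1))) -> true; delta = 4; return -5. compute2: delta = -3; count = -2; (!(!(((count % 3) - (step * step)) != (-0)))) -> true; count = -4; (((count - 0) / (step - 1)) != (base / (step - 1))) -> true; delta = 4; return -5. Both give -5.
Sweeping the whole domain (36 inputs) finds no disagreement.
verdict: equivalent


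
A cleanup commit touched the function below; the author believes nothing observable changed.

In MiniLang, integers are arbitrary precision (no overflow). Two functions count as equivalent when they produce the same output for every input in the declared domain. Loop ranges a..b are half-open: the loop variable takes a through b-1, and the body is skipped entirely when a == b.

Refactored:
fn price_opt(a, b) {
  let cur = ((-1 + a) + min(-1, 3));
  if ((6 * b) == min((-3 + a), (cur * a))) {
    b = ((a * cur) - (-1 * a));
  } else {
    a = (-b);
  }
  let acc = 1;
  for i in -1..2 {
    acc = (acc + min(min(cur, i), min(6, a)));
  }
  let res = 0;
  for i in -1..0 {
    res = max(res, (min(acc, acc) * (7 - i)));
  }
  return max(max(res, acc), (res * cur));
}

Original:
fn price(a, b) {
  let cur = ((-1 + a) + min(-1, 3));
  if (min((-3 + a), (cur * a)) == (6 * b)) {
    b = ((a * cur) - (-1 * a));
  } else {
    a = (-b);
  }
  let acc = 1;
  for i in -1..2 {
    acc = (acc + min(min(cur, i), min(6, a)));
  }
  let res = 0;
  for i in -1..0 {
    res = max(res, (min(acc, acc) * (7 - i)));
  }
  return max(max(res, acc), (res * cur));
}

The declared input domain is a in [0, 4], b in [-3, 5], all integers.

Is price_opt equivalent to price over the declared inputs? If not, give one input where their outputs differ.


Side by side, the visible changes include: same computation, different form.
As a probe, take a=3, b=-1: price runs cur := 1 | (min((-3 + a), (cur * a)) == (6 * b)): false | a := 1 | acc := 1 | iter i=-1: | acc := 0 | iter i=0: | acc := 0 | iter i=1: | acc := 1 | res := 0 | iter i=-1: | res := 8 | result 8; price_opt runs cur := 1 | ((6 * b) == min((-3 + a), (cur * a))): false | a := 1 | acc := 1 | iter i=-1: | acc := 0 | iter i=0: | acc := 0 | iter i=1: | acc := 1 | res := 0 | iter i=-1: | res := 8 | result 8; both end at 8.
Across all 45 domain points the two functions coincide.
verdict: equivalent


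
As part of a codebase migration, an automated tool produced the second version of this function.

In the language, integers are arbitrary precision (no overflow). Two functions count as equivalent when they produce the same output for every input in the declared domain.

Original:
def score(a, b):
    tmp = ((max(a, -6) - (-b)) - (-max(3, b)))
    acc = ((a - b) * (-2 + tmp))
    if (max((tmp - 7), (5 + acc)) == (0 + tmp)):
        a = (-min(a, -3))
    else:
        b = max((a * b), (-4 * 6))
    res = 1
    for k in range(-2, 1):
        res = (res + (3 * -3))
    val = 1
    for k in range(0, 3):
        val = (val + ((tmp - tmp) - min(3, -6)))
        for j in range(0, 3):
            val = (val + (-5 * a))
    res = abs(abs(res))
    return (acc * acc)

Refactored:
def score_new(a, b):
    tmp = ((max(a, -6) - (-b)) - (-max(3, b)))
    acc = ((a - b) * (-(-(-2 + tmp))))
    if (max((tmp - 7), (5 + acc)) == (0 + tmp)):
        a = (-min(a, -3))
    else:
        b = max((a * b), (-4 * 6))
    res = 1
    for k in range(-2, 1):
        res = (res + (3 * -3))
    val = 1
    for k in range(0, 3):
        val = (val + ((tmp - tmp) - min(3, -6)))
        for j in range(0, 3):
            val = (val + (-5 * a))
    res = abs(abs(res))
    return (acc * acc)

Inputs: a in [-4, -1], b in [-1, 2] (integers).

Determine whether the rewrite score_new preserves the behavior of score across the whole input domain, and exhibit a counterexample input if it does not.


Although same computation, different form, 16/16 inputs agree.
verdict: equivalent


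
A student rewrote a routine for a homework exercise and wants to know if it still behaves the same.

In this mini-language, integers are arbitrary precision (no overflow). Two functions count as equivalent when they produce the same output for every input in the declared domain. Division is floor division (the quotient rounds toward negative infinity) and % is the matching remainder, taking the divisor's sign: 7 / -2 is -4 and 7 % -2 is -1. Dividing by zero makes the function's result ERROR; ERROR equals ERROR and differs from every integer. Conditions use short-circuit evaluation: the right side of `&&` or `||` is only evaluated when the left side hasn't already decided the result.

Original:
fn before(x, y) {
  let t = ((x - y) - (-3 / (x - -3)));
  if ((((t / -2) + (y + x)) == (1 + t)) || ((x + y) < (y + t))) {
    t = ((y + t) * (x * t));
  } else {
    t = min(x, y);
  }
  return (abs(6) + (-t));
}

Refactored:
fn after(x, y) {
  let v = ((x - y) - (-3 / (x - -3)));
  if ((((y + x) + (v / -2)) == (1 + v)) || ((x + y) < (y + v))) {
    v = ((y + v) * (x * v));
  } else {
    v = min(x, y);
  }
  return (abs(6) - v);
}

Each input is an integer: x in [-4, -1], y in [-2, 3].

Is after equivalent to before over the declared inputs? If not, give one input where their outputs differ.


Behavior is preserved: although arithmetic usage differs, local variable names differ, the outputs never diverge.
Tracing x=-2, y=-2: before: t becomes 3; next ((((t / -2) + (y + x)) == (1 + t)) || ((x + y) < (y + t))) evaluates to true; next t becomes -6; next final value 12 | after: v becomes 3; next ((((y + x) + (v / -2)) == (1 + v)) || ((x + y) < (y + v))) evaluates to true; next v becomes -6; next final value 12 — matching result 12.
Checked all 24 inputs in the declared domain: the outputs agree on every one.
verdict: equivalent


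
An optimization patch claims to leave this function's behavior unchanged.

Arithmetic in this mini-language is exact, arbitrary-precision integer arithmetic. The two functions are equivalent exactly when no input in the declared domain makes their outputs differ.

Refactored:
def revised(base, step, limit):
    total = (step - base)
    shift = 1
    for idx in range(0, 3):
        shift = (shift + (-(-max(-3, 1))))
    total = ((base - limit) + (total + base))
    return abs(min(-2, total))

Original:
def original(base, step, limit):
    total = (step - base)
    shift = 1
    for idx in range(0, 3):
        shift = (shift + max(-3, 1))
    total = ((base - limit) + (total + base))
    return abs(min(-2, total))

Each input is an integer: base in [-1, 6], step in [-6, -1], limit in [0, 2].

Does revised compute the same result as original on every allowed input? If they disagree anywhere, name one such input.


Although same computation, different form, 144/144 inputs agree.
verdict: equivalent


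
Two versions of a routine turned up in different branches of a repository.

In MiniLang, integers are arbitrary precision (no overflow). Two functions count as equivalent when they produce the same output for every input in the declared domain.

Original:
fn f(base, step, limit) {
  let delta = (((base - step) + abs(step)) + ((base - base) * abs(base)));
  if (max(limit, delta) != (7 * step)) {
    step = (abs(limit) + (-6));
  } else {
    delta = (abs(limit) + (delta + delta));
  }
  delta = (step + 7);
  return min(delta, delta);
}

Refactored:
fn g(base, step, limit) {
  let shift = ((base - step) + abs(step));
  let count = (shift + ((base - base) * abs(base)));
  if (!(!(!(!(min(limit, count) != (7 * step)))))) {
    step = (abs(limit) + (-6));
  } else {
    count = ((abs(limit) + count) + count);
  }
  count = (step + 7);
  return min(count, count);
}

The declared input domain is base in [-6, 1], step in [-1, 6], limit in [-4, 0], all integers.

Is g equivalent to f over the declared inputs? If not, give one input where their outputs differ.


There is a counterexample at base=-6, step=0, limit=0: 7 on one side, 1 on the other.
f: delta := -6 | (max(limit, delta) != (7 * step)): false | delta := -12 | delta := 7 | result 7
g: shift := -6 | count := -6 | (!(!(!(!(min(limit, count) != (7 * step)))))): true | step := -6 | count := 1 | result 1
verdict: not equivalent; witness: base=-6, step=0, limit=0


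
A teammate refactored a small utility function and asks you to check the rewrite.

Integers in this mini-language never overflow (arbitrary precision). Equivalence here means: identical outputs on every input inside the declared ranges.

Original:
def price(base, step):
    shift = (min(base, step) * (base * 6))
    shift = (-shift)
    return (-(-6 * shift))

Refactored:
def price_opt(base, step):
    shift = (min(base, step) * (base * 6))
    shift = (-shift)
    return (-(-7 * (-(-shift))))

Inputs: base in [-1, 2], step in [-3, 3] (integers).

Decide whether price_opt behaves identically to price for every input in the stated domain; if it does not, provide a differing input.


There is a counterexample at base=-1, step=-3: -108 on one side, -126 on the other.
price: shift := 18 | shift := -18 | result -108
price_opt: shift := 18 | shift := -18 | result -126
verdict: not equivalent; witness: base=-1, step=-3


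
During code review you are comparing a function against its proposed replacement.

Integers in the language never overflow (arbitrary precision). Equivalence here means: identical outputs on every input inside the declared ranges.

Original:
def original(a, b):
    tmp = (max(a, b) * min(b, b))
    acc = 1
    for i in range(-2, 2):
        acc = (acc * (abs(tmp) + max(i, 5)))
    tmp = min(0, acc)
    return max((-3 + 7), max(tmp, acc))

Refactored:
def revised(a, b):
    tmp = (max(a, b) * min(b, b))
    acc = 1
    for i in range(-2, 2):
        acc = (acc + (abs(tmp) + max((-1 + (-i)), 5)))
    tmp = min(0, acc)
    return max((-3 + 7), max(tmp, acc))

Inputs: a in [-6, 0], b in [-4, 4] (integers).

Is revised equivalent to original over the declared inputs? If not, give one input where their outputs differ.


These are not equivalent — on a=-6, b=-4 the outputs split (194481 vs 85).
original: tmp = 16; acc = 1; [i=-2]; acc = 21; [i=-1]; acc = 441; [i=0]; acc = 9261; [i=1]; acc = 194481; tmp = 0; return 194481
revised: tmp = 16; acc = 1; [i=-2]; acc = 22; [i=-1]; acc = 43; [i=0]; acc = 64; [i=1]; acc = 85; tmp = 0; return 85
verdict: not equivalent; witness: a=-6, b=-4


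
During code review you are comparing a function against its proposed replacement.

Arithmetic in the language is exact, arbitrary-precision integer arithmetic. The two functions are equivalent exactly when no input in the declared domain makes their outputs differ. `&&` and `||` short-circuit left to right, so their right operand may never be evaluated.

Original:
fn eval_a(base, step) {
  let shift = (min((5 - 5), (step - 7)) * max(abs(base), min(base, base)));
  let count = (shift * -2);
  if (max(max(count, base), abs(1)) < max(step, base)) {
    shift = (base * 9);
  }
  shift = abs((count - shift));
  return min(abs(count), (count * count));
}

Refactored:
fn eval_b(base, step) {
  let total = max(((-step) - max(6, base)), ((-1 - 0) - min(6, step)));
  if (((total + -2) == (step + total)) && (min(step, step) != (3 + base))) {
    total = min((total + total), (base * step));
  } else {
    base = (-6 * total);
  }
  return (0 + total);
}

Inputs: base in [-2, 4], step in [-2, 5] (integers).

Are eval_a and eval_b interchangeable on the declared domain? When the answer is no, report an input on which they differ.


Run the pair on base=-2, step=-2.
eval_a: shift=-18, then count=36, then (max(max(count, base), abs(1)) < max(step, base)) is false, then shift=54, then returns 36
eval_b: total=1, then (((total + -2) == (step + total)) && (min(step, step) != (3 + base))) is true, then total=2, then returns 2
36 and 2 differ, so these are not the same function on this domain.
verdict: not equivalent; witness: base=-2, step=-2


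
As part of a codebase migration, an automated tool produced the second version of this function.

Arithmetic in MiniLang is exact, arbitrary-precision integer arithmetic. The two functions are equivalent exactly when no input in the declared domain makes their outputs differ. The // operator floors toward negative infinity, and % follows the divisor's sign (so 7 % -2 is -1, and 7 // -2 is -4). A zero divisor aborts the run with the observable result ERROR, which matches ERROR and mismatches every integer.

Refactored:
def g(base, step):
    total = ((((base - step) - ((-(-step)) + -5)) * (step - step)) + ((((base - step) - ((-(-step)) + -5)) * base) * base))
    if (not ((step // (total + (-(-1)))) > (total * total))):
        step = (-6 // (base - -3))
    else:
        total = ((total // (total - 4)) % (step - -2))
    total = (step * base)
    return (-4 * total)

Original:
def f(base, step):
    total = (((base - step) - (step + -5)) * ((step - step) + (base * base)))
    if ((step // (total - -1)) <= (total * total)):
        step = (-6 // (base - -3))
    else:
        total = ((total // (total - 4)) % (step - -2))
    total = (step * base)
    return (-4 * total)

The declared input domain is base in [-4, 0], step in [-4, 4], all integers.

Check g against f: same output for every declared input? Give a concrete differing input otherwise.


The two are interchangeable: arithmetic usage differs; comparison usage differs; constant usage differs; boolean connective usage differs, and every declared input agrees.
As a probe, take base=-4, step=0: f runs total=16, then ((step // (total - -1)) <= (total * total)) is true, then step=6, then total=-24, then returns 96; g runs total=16, then (not ((step // (total + (-(-1)))) > (total * total))) is true, then step=6, then total=-24, then returns 96; both end at 96.
Sweeping the whole domain (45 inputs) finds no disagreement.
verdict: equivalent


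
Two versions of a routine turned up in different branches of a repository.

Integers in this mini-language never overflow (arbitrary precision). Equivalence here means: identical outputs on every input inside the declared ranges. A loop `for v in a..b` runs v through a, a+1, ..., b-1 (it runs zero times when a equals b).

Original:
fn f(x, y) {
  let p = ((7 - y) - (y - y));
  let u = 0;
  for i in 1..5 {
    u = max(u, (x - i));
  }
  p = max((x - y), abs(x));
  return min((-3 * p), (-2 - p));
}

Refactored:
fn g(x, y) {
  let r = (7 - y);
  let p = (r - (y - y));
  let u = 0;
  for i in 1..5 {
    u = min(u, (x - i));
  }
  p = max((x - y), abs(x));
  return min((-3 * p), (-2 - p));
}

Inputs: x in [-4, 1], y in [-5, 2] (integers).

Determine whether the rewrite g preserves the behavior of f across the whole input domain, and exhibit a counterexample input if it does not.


Although `max(u, (x - i))` became `min(u, (x - i))`, no input in the stated domain can expose it; all 48 inputs agree.
verdict: equivalent


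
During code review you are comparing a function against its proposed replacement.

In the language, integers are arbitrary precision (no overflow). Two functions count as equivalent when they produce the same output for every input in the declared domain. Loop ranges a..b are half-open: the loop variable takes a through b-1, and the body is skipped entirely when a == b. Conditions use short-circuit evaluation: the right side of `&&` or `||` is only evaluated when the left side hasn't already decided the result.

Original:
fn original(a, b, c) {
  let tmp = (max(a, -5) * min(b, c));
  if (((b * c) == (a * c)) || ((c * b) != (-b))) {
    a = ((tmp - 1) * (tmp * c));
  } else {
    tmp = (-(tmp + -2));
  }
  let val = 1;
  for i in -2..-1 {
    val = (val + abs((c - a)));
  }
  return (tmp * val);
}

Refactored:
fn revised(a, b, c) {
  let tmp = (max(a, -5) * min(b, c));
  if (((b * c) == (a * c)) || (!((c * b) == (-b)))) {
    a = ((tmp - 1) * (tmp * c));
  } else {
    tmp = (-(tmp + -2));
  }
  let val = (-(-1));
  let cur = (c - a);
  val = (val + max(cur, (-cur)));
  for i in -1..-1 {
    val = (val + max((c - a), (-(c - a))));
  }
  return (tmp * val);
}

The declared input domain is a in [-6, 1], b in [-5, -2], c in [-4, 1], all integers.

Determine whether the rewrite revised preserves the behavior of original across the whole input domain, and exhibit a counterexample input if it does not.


The two versions differ — the changes include loop structure differs, and local variable names differ, and comparison usage differs, and statement counts differ, and arithmetic usage differs, and boolean connective usage differs, and min/max/abs usage differs.
One worked example (a=-3, b=-4, c=0) — original: tmp = 12; (((b * c) == (a * c)) || ((c * b) != (-b))) -> true; a = 0; val = 1; [i=-2]; val = 1; return 12; revised: tmp = 12; (((b * c) == (a * c)) || (!((c * b) == (-b)))) -> true; a = 0; val = 1; cur = 0; val = 1; the i loop: no iterations; return 12; agreement on 12.
Every one of the 192 inputs gives matching results.
verdict: equivalent


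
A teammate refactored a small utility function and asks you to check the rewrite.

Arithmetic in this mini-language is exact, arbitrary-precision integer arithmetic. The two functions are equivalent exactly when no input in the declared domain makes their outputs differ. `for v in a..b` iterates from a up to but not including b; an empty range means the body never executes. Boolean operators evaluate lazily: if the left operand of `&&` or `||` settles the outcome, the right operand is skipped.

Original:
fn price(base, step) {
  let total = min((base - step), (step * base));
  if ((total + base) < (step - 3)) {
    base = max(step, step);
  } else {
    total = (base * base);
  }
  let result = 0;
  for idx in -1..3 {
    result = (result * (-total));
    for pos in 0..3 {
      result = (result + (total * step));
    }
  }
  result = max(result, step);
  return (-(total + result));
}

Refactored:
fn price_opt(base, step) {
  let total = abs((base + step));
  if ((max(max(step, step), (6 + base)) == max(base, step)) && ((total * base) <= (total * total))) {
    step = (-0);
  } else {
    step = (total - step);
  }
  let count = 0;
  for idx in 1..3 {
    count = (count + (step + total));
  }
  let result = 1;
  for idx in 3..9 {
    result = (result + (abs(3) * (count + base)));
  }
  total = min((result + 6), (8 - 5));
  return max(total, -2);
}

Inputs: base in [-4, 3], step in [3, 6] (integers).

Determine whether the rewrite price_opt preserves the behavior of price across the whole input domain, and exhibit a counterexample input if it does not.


Evaluate both at base=-4, step=3.
price: total becomes -12; next ((total + base) < (step - 3)) evaluates to true; next base becomes 3; next result becomes 0; next at idx=-1:; next result becomes 0; next at pos=0:; next result becomes -36; next at pos=1:; next result becomes -72; next at pos=2:; next result becomes -108; next at idx=0:; next result becomes -1296; next at pos=0:; next result becomes -1332; next at pos=1:; next result becomes -1368; next at pos=2:; next result becomes -1404; next at idx=1:; next result becomes -16848; next at pos=0:; next result becomes -16884; next at pos=1:; next result becomes -16920; next at pos=2:; next result becomes -16956; next at idx=2:; next result becomes -203472; next at pos=0:; next result becomes -203508; next at pos=1:; next result becomes -203544; next at pos=2:; next result becomes -203580; next result becomes 3; next final value 9
price_opt: total becomes 1; next ((max(max(step, step), (6 + base)) == max(base, step)) && ((total * base) <= (total * total))) evaluates to true; next step becomes 0; next count becomes 0; next at idx=1:; next count becomes 1; next at idx=2:; next count becomes 2; next result becomes 1; next at idx=3:; next result becomes -5; next at idx=4:; next result becomes -11; next at idx=5:; next result becomes -17; next at idx=6:; next result becomes -23; next at idx=7:; next result becomes -29; next at idx=8:; next result becomes -35; next total becomes -29; next final value -2
9 != -2, so the rewrite changes behavior.
verdict: not equivalent; witness: base=-4, step=3
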